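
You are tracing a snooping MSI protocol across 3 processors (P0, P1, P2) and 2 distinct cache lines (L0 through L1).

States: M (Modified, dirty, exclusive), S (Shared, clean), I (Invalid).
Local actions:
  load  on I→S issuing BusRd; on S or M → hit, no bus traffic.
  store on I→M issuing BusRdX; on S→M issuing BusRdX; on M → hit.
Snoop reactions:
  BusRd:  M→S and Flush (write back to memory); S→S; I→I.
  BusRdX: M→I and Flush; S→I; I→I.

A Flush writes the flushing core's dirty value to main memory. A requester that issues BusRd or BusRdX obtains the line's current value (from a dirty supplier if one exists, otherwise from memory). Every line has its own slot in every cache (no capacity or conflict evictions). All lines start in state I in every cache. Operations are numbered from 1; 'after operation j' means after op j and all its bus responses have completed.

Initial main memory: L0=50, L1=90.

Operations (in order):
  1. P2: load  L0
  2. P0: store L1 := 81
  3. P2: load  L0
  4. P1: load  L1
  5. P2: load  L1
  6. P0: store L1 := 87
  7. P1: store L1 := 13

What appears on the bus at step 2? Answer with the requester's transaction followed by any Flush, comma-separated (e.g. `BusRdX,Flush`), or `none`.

1. P2: load  L0  bus=[BusRd]  L0: P0=I P1=I P2=S  mem[L0]=50
2. P0: store L1 := 81  bus=[BusRdX]  L1: P0=M P1=I P2=I  mem[L1]=90
3. P2: load  L0  bus=[-]  L0: P0=I P1=I P2=S  mem[L0]=50
4. P1: load  L1  bus=[BusRd,Flush]  L1: P0=S P1=S P2=I  mem[L1]=81
5. P2: load  L1  bus=[BusRd]  L1: P0=S P1=S P2=S  mem[L1]=81
6. P0: store L1 := 87  bus=[BusRdX]  L1: P0=M P1=I P2=I  mem[L1]=81
7. P1: store L1 := 13  bus=[BusRdX,Flush]  L1: P0=I P1=M P2=I  mem[L1]=87

bus = BusRdX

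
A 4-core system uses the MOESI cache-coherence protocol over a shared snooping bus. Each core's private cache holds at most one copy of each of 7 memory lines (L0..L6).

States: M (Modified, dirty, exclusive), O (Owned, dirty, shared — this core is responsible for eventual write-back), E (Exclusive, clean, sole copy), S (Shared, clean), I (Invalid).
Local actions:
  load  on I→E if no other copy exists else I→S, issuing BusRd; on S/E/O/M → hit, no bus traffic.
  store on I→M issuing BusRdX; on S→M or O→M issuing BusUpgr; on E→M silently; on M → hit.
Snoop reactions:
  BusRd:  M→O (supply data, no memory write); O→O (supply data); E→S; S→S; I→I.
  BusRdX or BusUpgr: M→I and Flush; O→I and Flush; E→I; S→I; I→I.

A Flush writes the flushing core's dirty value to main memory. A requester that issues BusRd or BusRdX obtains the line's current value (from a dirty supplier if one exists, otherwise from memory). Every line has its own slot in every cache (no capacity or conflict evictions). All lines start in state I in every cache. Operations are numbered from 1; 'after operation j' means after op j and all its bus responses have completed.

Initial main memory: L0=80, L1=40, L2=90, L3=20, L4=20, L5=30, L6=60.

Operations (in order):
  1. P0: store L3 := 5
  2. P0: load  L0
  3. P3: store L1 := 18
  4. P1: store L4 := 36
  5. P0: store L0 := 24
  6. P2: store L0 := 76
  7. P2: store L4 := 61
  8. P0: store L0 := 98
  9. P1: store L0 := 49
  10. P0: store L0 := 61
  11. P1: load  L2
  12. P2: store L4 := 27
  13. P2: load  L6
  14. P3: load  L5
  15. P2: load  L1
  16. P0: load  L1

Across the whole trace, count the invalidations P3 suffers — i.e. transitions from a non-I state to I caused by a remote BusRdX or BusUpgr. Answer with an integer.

1. P0: store L3 := 5  bus=[BusRdX]  L3: P0=M P1=I P2=I P3=I  mem[L3]=20
2. P0: load  L0  bus=[BusRd]  L0: P0=E P1=I P2=I P3=I  mem[L0]=80
3. P3: store L1 := 18  bus=[BusRdX]  L1: P0=I P1=I P2=I P3=M  mem[L1]=40
4. P1: store L4 := 36  bus=[BusRdX]  L4: P0=I P1=M P2=I P3=I  mem[L4]=20
5. P0: store L0 := 24  bus=[-]  L0: P0=M P1=I P2=I P3=I  mem[L0]=80
6. P2: store L0 := 76  bus=[BusRdX,Flush]  L0: P0=I P1=I P2=M P3=I  mem[L0]=24
7. P2: store L4 := 61  bus=[BusRdX,Flush]  L4: P0=I P1=I P2=M P3=I  mem[L4]=36
8. P0: store L0 := 98  bus=[BusRdX,Flush]  L0: P0=M P1=I P2=I P3=I  mem[L0]=76
9. P1: store L0 := 49  bus=[BusRdX,Flush]  L0: P0=I P1=M P2=I P3=I  mem[L0]=98
10. P0: store L0 := 61  bus=[BusRdX,Flush]  L0: P0=M P1=I P2=I P3=I  mem[L0]=49
11. P1: load  L2  bus=[BusRd]  L2: P0=I P1=E P2=I P3=I  mem[L2]=90
12. P2: store L4 := 27  bus=[-]  L4: P0=I P1=I P2=M P3=I  mem[L4]=36
13. P2: load  L6  bus=[BusRd]  L6: P0=I P1=I P2=E P3=I  mem[L6]=60
14. P3: load  L5  bus=[BusRd]  L5: P0=I P1=I P2=I P3=E  mem[L5]=30
15. P2: load  L1  bus=[BusRd]  L1: P0=I P1=I P2=S P3=O  mem[L1]=40
16. P0: load  L1  bus=[BusRd]  L1: P0=S P1=I P2=S P3=O  mem[L1]=40

invalidations = 0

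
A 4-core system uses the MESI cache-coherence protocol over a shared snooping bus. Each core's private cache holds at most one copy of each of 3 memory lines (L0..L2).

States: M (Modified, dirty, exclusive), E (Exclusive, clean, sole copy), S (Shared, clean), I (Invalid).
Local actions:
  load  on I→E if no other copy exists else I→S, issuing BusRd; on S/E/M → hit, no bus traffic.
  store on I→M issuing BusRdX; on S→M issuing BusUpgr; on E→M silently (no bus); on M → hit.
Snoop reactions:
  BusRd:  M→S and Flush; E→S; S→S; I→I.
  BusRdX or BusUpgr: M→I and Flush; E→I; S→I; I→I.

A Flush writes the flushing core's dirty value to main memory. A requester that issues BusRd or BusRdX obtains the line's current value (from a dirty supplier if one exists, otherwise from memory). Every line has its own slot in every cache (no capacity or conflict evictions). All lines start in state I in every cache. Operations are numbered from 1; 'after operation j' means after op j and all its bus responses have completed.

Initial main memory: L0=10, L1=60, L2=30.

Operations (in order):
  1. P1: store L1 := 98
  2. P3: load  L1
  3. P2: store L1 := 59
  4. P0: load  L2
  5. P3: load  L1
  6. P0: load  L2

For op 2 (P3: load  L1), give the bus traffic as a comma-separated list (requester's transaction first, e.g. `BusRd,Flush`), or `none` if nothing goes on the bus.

bus = BusRd,Flush

step 1: P1: store L1 := 98  ⟶  IMII  (L1)  txn=BusRdX  M[L1]=60
step 2: P3: load  L1  ⟶  ISIS  (L1)  txn=BusRd+Flush  M[L1]=98
step 3: P2: store L1 := 59  ⟶  IIMI  (L1)  txn=BusRdX  M[L1]=98
step 4: P0: load  L2  ⟶  EIII  (L2)  txn=BusRd  M[L2]=30
step 5: P3: load  L1  ⟶  IISS  (L1)  txn=BusRd+Flush  M[L1]=59
step 6: P0: load  L2  ⟶  EIII  (L2)  txn=∅  M[L2]=30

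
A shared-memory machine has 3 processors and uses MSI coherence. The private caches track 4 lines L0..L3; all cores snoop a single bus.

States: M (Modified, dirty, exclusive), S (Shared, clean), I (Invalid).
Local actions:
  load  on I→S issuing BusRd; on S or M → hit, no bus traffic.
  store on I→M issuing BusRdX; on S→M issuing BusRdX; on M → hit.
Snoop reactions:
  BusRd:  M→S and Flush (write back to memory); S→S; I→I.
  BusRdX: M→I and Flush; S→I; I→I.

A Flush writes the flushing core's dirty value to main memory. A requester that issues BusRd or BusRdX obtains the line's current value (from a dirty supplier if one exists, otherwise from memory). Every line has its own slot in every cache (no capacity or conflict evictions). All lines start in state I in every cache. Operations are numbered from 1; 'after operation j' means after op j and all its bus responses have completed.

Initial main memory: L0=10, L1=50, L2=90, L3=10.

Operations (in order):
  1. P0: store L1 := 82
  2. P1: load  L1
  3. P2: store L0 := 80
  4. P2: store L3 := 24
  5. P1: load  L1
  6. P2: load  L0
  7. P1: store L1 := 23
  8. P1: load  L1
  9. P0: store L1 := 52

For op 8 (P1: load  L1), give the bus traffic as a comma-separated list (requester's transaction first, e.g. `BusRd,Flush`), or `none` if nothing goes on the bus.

step 1: P0: store L1 := 82  ⟶  MII  (L1)  txn=BusRdX  M[L1]=50
step 2: P1: load  L1  ⟶  SSI  (L1)  txn=BusRd+Flush  M[L1]=82
step 3: P2: store L0 := 80  ⟶  IIM  (L0)  txn=BusRdX  M[L0]=10
step 4: P2: store L3 := 24  ⟶  IIM  (L3)  txn=BusRdX  M[L3]=10
step 5: P1: load  L1  ⟶  SSI  (L1)  txn=∅  M[L1]=82
step 6: P2: load  L0  ⟶  IIM  (L0)  txn=∅  M[L0]=10
step 7: P1: store L1 := 23  ⟶  IMI  (L1)  txn=BusRdX  M[L1]=82
step 8: P1: load  L1  ⟶  IMI  (L1)  txn=∅  M[L1]=82
step 9: P0: store L1 := 52  ⟶  MII  (L1)  txn=BusRdX+Flush  M[L1]=23

bus = none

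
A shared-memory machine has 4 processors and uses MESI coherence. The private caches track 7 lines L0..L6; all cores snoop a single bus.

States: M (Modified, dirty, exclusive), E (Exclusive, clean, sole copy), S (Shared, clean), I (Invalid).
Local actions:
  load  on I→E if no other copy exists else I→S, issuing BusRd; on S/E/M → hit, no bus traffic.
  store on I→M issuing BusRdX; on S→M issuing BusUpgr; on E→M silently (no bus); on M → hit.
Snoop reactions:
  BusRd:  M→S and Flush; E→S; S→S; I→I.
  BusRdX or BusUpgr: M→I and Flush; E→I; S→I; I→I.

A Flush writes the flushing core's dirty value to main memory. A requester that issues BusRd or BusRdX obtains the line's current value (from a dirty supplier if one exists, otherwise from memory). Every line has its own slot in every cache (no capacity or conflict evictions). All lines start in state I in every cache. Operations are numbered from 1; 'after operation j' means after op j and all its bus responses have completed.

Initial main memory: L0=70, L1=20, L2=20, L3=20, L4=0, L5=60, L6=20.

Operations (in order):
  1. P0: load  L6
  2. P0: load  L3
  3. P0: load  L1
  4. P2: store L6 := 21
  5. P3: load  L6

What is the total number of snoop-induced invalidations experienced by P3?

invalidations = 0

  op1 P0: load  L6 → E/I/I/I on L6; bus BusRd; mem=20
  op2 P0: load  L3 → E/I/I/I on L3; bus BusRd; mem=20
  op3 P0: load  L1 → E/I/I/I on L1; bus BusRd; mem=20
  op4 P2: store L6 := 21 → I/I/M/I on L6; bus BusRdX; mem=20
  op5 P3: load  L6 → I/I/S/S on L6; bus BusRd Flush; mem=21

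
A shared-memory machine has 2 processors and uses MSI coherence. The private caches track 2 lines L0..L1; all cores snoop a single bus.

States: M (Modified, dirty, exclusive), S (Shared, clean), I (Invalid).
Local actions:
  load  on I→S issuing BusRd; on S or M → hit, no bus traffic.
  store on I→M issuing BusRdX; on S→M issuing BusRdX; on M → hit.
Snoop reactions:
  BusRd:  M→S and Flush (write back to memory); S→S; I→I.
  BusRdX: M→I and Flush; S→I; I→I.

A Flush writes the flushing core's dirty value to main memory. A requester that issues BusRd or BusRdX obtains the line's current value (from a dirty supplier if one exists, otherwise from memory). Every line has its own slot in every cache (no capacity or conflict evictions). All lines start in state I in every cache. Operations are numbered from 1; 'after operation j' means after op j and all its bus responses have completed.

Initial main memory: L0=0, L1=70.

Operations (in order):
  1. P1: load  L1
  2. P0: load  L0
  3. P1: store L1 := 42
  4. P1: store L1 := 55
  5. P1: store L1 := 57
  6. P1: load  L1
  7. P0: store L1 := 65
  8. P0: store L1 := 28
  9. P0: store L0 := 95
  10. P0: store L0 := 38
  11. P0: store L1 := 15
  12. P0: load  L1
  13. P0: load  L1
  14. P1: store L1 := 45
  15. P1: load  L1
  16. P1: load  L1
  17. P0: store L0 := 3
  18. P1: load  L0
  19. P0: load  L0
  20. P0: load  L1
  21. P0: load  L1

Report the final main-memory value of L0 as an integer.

memory[L0] = 3

step 1: P1: load  L1  ⟶  IS  (L1)  txn=BusRd  M[L1]=70
step 2: P0: load  L0  ⟶  SI  (L0)  txn=BusRd  M[L0]=0
step 3: P1: store L1 := 42  ⟶  IM  (L1)  txn=BusRdX  M[L1]=70
step 4: P1: store L1 := 55  ⟶  IM  (L1)  txn=∅  M[L1]=70
step 5: P1: store L1 := 57  ⟶  IM  (L1)  txn=∅  M[L1]=70
step 6: P1: load  L1  ⟶  IM  (L1)  txn=∅  M[L1]=70
step 7: P0: store L1 := 65  ⟶  MI  (L1)  txn=BusRdX+Flush  M[L1]=57
step 8: P0: store L1 := 28  ⟶  MI  (L1)  txn=∅  M[L1]=57
step 9: P0: store L0 := 95  ⟶  MI  (L0)  txn=BusRdX  M[L0]=0
step 10: P0: store L0 := 38  ⟶  MI  (L0)  txn=∅  M[L0]=0
step 11: P0: store L1 := 15  ⟶  MI  (L1)  txn=∅  M[L1]=57
step 12: P0: load  L1  ⟶  MI  (L1)  txn=∅  M[L1]=57
step 13: P0: load  L1  ⟶  MI  (L1)  txn=∅  M[L1]=57
step 14: P1: store L1 := 45  ⟶  IM  (L1)  txn=BusRdX+Flush  M[L1]=15
step 15: P1: load  L1  ⟶  IM  (L1)  txn=∅  M[L1]=15
step 16: P1: load  L1  ⟶  IM  (L1)  txn=∅  M[L1]=15
step 17: P0: store L0 := 3  ⟶  MI  (L0)  txn=∅  M[L0]=0
step 18: P1: load  L0  ⟶  SS  (L0)  txn=BusRd+Flush  M[L0]=3
step 19: P0: load  L0  ⟶  SS  (L0)  txn=∅  M[L0]=3
step 20: P0: load  L1  ⟶  SS  (L1)  txn=BusRd+Flush  M[L1]=45
step 21: P0: load  L1  ⟶  SS  (L1)  txn=∅  M[L1]=45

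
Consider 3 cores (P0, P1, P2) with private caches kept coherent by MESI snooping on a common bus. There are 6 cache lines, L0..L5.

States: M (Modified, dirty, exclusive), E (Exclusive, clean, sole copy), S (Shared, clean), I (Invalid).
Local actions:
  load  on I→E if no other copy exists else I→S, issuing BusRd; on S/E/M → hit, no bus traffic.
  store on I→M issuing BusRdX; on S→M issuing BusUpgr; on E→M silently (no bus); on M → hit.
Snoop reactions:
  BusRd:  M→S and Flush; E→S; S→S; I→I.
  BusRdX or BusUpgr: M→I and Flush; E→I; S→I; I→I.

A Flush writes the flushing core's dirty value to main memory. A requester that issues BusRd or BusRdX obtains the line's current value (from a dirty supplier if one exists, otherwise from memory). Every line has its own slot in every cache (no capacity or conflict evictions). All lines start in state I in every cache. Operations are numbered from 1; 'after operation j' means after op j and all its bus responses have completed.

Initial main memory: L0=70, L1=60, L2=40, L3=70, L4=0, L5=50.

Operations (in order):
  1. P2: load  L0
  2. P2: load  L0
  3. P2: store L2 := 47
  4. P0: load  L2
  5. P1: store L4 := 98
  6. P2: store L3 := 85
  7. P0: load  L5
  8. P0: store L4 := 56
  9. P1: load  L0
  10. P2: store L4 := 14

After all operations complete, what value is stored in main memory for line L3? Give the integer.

step 1: P2: load  L0  ⟶  IIE  (L0)  txn=BusRd  M[L0]=70
step 2: P2: load  L0  ⟶  IIE  (L0)  txn=∅  M[L0]=70
step 3: P2: store L2 := 47  ⟶  IIM  (L2)  txn=BusRdX  M[L2]=40
step 4: P0: load  L2  ⟶  SIS  (L2)  txn=BusRd+Flush  M[L2]=47
step 5: P1: store L4 := 98  ⟶  IMI  (L4)  txn=BusRdX  M[L4]=0
step 6: P2: store L3 := 85  ⟶  IIM  (L3)  txn=BusRdX  M[L3]=70
step 7: P0: load  L5  ⟶  EII  (L5)  txn=BusRd  M[L5]=50
step 8: P0: store L4 := 56  ⟶  MII  (L4)  txn=BusRdX+Flush  M[L4]=98
step 9: P1: load  L0  ⟶  ISS  (L0)  txn=BusRd  M[L0]=70
step 10: P2: store L4 := 14  ⟶  IIM  (L4)  txn=BusRdX+Flush  M[L4]=56

memory[L3] = 70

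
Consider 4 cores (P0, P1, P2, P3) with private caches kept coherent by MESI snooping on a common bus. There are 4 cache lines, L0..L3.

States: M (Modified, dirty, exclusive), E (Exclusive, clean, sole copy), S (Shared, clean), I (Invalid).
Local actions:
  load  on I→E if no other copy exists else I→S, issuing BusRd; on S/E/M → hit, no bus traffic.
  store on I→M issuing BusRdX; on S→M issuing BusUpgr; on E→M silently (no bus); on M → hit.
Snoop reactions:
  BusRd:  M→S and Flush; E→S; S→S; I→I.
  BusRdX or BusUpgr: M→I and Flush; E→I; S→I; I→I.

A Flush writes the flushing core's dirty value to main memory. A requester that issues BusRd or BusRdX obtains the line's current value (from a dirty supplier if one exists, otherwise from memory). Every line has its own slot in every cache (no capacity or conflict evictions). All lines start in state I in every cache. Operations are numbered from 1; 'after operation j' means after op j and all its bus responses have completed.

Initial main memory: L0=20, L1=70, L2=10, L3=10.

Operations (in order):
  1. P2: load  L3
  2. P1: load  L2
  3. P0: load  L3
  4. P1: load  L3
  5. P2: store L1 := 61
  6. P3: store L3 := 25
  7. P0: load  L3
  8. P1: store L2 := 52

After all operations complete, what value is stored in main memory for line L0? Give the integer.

1. P2: load  L3  bus=[BusRd]  L3: P0=I P1=I P2=E P3=I  mem[L3]=10
2. P1: load  L2  bus=[BusRd]  L2: P0=I P1=E P2=I P3=I  mem[L2]=10
3. P0: load  L3  bus=[BusRd]  L3: P0=S P1=I P2=S P3=I  mem[L3]=10
4. P1: load  L3  bus=[BusRd]  L3: P0=S P1=S P2=S P3=I  mem[L3]=10
5. P2: store L1 := 61  bus=[BusRdX]  L1: P0=I P1=I P2=M P3=I  mem[L1]=70
6. P3: store L3 := 25  bus=[BusRdX]  L3: P0=I P1=I P2=I P3=M  mem[L3]=10
7. P0: load  L3  bus=[BusRd,Flush]  L3: P0=S P1=I P2=I P3=S  mem[L3]=25
8. P1: store L2 := 52  bus=[-]  L2: P0=I P1=M P2=I P3=I  mem[L2]=10

memory[L0] = 20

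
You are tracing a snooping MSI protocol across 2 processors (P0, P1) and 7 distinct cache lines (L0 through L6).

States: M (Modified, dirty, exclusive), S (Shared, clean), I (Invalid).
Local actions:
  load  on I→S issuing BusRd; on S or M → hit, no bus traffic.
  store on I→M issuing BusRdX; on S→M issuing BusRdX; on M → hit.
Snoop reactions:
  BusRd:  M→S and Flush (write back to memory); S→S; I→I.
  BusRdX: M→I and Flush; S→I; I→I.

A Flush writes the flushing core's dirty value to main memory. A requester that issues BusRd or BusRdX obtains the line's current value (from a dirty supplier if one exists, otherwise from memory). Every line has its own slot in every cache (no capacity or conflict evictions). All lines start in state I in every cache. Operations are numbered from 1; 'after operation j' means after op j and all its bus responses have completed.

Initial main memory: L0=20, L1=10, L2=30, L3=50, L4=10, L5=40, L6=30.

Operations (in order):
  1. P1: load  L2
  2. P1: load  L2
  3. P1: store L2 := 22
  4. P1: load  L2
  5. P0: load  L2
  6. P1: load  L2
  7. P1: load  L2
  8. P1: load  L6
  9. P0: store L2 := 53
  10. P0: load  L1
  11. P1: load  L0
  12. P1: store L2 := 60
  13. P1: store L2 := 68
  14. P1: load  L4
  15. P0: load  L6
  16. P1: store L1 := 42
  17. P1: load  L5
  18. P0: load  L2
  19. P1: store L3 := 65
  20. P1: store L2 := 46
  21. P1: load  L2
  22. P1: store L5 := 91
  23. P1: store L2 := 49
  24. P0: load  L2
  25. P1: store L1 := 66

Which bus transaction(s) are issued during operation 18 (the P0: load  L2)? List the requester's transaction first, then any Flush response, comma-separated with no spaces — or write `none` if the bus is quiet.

bus = BusRd,Flush

1. P1: load  L2  bus=[BusRd]  L2: P0=I P1=S  mem[L2]=30
2. P1: load  L2  bus=[-]  L2: P0=I P1=S  mem[L2]=30
3. P1: store L2 := 22  bus=[BusRdX]  L2: P0=I P1=M  mem[L2]=30
4. P1: load  L2  bus=[-]  L2: P0=I P1=M  mem[L2]=30
5. P0: load  L2  bus=[BusRd,Flush]  L2: P0=S P1=S  mem[L2]=22
6. P1: load  L2  bus=[-]  L2: P0=S P1=S  mem[L2]=22
7. P1: load  L2  bus=[-]  L2: P0=S P1=S  mem[L2]=22
8. P1: load  L6  bus=[BusRd]  L6: P0=I P1=S  mem[L6]=30
9. P0: store L2 := 53  bus=[BusRdX]  L2: P0=M P1=I  mem[L2]=22
10. P0: load  L1  bus=[BusRd]  L1: P0=S P1=I  mem[L1]=10
11. P1: load  L0  bus=[BusRd]  L0: P0=I P1=S  mem[L0]=20
12. P1: store L2 := 60  bus=[BusRdX,Flush]  L2: P0=I P1=M  mem[L2]=53
13. P1: store L2 := 68  bus=[-]  L2: P0=I P1=M  mem[L2]=53
14. P1: load  L4  bus=[BusRd]  L4: P0=I P1=S  mem[L4]=10
15. P0: load  L6  bus=[BusRd]  L6: P0=S P1=S  mem[L6]=30
16. P1: store L1 := 42  bus=[BusRdX]  L1: P0=I P1=M  mem[L1]=10
17. P1: load  L5  bus=[BusRd]  L5: P0=I P1=S  mem[L5]=40
18. P0: load  L2  bus=[BusRd,Flush]  L2: P0=S P1=S  mem[L2]=68
19. P1: store L3 := 65  bus=[BusRdX]  L3: P0=I P1=M  mem[L3]=50
20. P1: store L2 := 46  bus=[BusRdX]  L2: P0=I P1=M  mem[L2]=68
21. P1: load  L2  bus=[-]  L2: P0=I P1=M  mem[L2]=68
22. P1: store L5 := 91  bus=[BusRdX]  L5: P0=I P1=M  mem[L5]=40
23. P1: store L2 := 49  bus=[-]  L2: P0=I P1=M  mem[L2]=68
24. P0: load  L2  bus=[BusRd,Flush]  L2: P0=S P1=S  mem[L2]=49
25. P1: store L1 := 66  bus=[-]  L1: P0=I P1=M  mem[L1]=10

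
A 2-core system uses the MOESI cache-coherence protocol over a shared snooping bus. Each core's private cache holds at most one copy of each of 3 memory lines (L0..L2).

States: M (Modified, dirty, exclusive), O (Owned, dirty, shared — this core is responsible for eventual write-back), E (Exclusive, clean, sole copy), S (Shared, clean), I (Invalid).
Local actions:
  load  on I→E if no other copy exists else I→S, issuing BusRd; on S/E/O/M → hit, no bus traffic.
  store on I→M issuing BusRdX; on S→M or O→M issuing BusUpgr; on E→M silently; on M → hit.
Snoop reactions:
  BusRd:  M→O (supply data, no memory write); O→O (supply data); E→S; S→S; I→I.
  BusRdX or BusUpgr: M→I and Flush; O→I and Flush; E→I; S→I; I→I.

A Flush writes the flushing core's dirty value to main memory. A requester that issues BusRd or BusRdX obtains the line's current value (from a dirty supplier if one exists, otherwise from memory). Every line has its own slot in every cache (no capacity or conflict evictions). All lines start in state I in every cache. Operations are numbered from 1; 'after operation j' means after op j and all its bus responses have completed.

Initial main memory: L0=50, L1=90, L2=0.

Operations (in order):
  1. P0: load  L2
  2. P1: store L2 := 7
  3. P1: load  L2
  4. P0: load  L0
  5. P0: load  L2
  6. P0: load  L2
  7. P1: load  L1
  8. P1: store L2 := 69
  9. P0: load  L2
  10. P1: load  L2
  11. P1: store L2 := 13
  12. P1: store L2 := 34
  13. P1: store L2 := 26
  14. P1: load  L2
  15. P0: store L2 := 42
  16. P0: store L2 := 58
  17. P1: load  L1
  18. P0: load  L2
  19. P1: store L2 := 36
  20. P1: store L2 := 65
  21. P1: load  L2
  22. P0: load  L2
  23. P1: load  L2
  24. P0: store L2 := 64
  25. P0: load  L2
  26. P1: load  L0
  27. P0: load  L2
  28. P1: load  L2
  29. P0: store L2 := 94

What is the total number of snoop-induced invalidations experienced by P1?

step 1: P0: load  L2  ⟶  EI  (L2)  txn=BusRd  M[L2]=0
step 2: P1: store L2 := 7  ⟶  IM  (L2)  txn=BusRdX  M[L2]=0
step 3: P1: load  L2  ⟶  IM  (L2)  txn=∅  M[L2]=0
step 4: P0: load  L0  ⟶  EI  (L0)  txn=BusRd  M[L0]=50
step 5: P0: load  L2  ⟶  SO  (L2)  txn=BusRd  M[L2]=0
step 6: P0: load  L2  ⟶  SO  (L2)  txn=∅  M[L2]=0
step 7: P1: load  L1  ⟶  IE  (L1)  txn=BusRd  M[L1]=90
step 8: P1: store L2 := 69  ⟶  IM  (L2)  txn=BusUpgr  M[L2]=0
step 9: P0: load  L2  ⟶  SO  (L2)  txn=BusRd  M[L2]=0
step 10: P1: load  L2  ⟶  SO  (L2)  txn=∅  M[L2]=0
step 11: P1: store L2 := 13  ⟶  IM  (L2)  txn=BusUpgr  M[L2]=0
step 12: P1: store L2 := 34  ⟶  IM  (L2)  txn=∅  M[L2]=0
step 13: P1: store L2 := 26  ⟶  IM  (L2)  txn=∅  M[L2]=0
step 14: P1: load  L2  ⟶  IM  (L2)  txn=∅  M[L2]=0
step 15: P0: store L2 := 42  ⟶  MI  (L2)  txn=BusRdX+Flush  M[L2]=26
step 16: P0: store L2 := 58  ⟶  MI  (L2)  txn=∅  M[L2]=26
step 17: P1: load  L1  ⟶  IE  (L1)  txn=∅  M[L1]=90
step 18: P0: load  L2  ⟶  MI  (L2)  txn=∅  M[L2]=26
step 19: P1: store L2 := 36  ⟶  IM  (L2)  txn=BusRdX+Flush  M[L2]=58
step 20: P1: store L2 := 65  ⟶  IM  (L2)  txn=∅  M[L2]=58
step 21: P1: load  L2  ⟶  IM  (L2)  txn=∅  M[L2]=58
step 22: P0: load  L2  ⟶  SO  (L2)  txn=BusRd  M[L2]=58
step 23: P1: load  L2  ⟶  SO  (L2)  txn=∅  M[L2]=58
step 24: P0: store L2 := 64  ⟶  MI  (L2)  txn=BusUpgr+Flush  M[L2]=65
step 25: P0: load  L2  ⟶  MI  (L2)  txn=∅  M[L2]=65
step 26: P1: load  L0  ⟶  SS  (L0)  txn=BusRd  M[L0]=50
step 27: P0: load  L2  ⟶  MI  (L2)  txn=∅  M[L2]=65
step 28: P1: load  L2  ⟶  OS  (L2)  txn=BusRd  M[L2]=65
step 29: P0: store L2 := 94  ⟶  MI  (L2)  txn=BusUpgr  M[L2]=65

invalidations = 3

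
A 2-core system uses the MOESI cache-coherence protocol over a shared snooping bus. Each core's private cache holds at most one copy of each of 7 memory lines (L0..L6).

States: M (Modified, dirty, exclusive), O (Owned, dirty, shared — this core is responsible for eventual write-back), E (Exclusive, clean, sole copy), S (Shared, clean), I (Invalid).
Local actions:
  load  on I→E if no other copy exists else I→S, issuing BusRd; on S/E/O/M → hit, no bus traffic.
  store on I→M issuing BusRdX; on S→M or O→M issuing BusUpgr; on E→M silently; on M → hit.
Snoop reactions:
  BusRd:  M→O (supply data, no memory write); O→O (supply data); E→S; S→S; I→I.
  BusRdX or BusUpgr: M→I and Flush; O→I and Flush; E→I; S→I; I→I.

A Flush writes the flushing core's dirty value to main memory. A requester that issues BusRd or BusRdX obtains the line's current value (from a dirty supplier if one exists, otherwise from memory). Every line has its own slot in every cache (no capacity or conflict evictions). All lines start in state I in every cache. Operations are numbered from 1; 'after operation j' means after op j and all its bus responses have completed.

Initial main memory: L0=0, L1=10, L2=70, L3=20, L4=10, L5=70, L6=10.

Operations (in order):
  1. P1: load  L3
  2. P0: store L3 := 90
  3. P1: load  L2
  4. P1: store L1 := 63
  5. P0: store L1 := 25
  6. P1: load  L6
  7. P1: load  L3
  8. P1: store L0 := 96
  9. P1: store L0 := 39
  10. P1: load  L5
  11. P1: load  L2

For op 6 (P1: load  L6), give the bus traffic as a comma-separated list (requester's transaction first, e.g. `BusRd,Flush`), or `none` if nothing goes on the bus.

[1] P1: load  L3 | P0:I, P1:E(20) | bus: BusRd
[2] P0: store L3 := 90 | P0:M(90), P1:I | bus: BusRdX
[3] P1: load  L2 | P0:I, P1:E(70) | bus: BusRd
[4] P1: store L1 := 63 | P0:I, P1:M(63) | bus: BusRdX
[5] P0: store L1 := 25 | P0:M(25), P1:I | bus: BusRdX,Flush
[6] P1: load  L6 | P0:I, P1:E(10) | bus: BusRd
[7] P1: load  L3 | P0:O(90), P1:S(90) | bus: BusRd
[8] P1: store L0 := 96 | P0:I, P1:M(96) | bus: BusRdX
[9] P1: store L0 := 39 | P0:I, P1:M(39) | bus: none
[10] P1: load  L5 | P0:I, P1:E(70) | bus: BusRd
[11] P1: load  L2 | P0:I, P1:E(70) | bus: none

bus = BusRd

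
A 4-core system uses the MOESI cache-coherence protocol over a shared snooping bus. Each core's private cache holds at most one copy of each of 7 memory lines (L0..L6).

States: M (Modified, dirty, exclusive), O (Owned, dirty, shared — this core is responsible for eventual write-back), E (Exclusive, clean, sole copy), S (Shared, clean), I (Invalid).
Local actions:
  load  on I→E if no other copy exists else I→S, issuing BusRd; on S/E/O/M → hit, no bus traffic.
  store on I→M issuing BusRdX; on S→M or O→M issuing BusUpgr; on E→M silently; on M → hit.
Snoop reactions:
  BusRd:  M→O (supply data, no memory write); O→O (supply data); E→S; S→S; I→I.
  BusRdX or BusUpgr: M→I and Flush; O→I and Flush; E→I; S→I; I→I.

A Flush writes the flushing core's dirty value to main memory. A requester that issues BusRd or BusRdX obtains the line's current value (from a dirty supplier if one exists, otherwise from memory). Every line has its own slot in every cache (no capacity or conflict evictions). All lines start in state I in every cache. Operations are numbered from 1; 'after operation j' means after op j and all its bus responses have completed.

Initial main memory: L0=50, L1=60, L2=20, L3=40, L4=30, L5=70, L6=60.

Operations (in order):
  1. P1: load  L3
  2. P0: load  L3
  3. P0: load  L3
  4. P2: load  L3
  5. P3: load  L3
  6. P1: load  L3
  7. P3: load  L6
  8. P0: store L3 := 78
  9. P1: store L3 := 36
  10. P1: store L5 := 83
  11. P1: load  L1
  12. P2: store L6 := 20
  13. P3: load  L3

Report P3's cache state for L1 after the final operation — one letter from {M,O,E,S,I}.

1. P1: load  L3  bus=[BusRd]  L3: P0=I P1=E P2=I P3=I  mem[L3]=40
2. P0: load  L3  bus=[BusRd]  L3: P0=S P1=S P2=I P3=I  mem[L3]=40
3. P0: load  L3  bus=[-]  L3: P0=S P1=S P2=I P3=I  mem[L3]=40
4. P2: load  L3  bus=[BusRd]  L3: P0=S P1=S P2=S P3=I  mem[L3]=40
5. P3: load  L3  bus=[BusRd]  L3: P0=S P1=S P2=S P3=S  mem[L3]=40
6. P1: load  L3  bus=[-]  L3: P0=S P1=S P2=S P3=S  mem[L3]=40
7. P3: load  L6  bus=[BusRd]  L6: P0=I P1=I P2=I P3=E  mem[L6]=60
8. P0: store L3 := 78  bus=[BusUpgr]  L3: P0=M P1=I P2=I P3=I  mem[L3]=40
9. P1: store L3 := 36  bus=[BusRdX,Flush]  L3: P0=I P1=M P2=I P3=I  mem[L3]=78
10. P1: store L5 := 83  bus=[BusRdX]  L5: P0=I P1=M P2=I P3=I  mem[L5]=70
11. P1: load  L1  bus=[BusRd]  L1: P0=I P1=E P2=I P3=I  mem[L1]=60
12. P2: store L6 := 20  bus=[BusRdX]  L6: P0=I P1=I P2=M P3=I  mem[L6]=60
13. P3: load  L3  bus=[BusRd]  L3: P0=I P1=O P2=I P3=S  mem[L3]=78

state = I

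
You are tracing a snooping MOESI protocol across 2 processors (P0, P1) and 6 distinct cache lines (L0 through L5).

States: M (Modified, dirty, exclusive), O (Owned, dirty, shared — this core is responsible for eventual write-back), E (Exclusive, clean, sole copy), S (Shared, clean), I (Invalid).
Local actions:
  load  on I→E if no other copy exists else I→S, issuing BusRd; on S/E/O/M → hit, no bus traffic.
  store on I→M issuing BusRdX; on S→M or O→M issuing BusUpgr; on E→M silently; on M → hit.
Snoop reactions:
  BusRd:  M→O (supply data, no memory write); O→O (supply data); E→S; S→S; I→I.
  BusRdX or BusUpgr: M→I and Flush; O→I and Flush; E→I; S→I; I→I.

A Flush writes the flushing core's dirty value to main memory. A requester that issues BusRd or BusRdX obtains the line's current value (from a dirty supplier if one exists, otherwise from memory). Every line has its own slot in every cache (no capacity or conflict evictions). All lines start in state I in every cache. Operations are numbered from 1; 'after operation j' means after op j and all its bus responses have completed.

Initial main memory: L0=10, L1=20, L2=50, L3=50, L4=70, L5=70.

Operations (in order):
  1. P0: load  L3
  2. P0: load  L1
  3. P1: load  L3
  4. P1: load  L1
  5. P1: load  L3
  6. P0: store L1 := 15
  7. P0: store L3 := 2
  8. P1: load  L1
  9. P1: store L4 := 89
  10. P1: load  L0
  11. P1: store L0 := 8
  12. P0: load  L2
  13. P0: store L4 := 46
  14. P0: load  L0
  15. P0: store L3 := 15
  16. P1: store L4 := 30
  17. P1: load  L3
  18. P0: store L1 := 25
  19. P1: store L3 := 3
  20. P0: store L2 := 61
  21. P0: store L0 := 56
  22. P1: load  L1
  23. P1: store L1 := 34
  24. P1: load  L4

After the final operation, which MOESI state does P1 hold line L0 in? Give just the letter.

state = I

[1] P0: load  L3 | P0:E(50), P1:I | bus: BusRd
[2] P0: load  L1 | P0:E(20), P1:I | bus: BusRd
[3] P1: load  L3 | P0:S(50), P1:S(50) | bus: BusRd
[4] P1: load  L1 | P0:S(20), P1:S(20) | bus: BusRd
[5] P1: load  L3 | P0:S(50), P1:S(50) | bus: none
[6] P0: store L1 := 15 | P0:M(15), P1:I | bus: BusUpgr
[7] P0: store L3 := 2 | P0:M(2), P1:I | bus: BusUpgr
[8] P1: load  L1 | P0:O(15), P1:S(15) | bus: BusRd
[9] P1: store L4 := 89 | P0:I, P1:M(89) | bus: BusRdX
[10] P1: load  L0 | P0:I, P1:E(10) | bus: BusRd
[11] P1: store L0 := 8 | P0:I, P1:M(8) | bus: none
[12] P0: load  L2 | P0:E(50), P1:I | bus: BusRd
[13] P0: store L4 := 46 | P0:M(46), P1:I | bus: BusRdX,Flush
[14] P0: load  L0 | P0:S(8), P1:O(8) | bus: BusRd
[15] P0: store L3 := 15 | P0:M(15), P1:I | bus: none
[16] P1: store L4 := 30 | P0:I, P1:M(30) | bus: BusRdX,Flush
[17] P1: load  L3 | P0:O(15), P1:S(15) | bus: BusRd
[18] P0: store L1 := 25 | P0:M(25), P1:I | bus: BusUpgr
[19] P1: store L3 := 3 | P0:I, P1:M(3) | bus: BusUpgr,Flush
[20] P0: store L2 := 61 | P0:M(61), P1:I | bus: none
[21] P0: store L0 := 56 | P0:M(56), P1:I | bus: BusUpgr,Flush
[22] P1: load  L1 | P0:O(25), P1:S(25) | bus: BusRd
[23] P1: store L1 := 34 | P0:I, P1:M(34) | bus: BusUpgr,Flush
[24] P1: load  L4 | P0:I, P1:M(30) | bus: none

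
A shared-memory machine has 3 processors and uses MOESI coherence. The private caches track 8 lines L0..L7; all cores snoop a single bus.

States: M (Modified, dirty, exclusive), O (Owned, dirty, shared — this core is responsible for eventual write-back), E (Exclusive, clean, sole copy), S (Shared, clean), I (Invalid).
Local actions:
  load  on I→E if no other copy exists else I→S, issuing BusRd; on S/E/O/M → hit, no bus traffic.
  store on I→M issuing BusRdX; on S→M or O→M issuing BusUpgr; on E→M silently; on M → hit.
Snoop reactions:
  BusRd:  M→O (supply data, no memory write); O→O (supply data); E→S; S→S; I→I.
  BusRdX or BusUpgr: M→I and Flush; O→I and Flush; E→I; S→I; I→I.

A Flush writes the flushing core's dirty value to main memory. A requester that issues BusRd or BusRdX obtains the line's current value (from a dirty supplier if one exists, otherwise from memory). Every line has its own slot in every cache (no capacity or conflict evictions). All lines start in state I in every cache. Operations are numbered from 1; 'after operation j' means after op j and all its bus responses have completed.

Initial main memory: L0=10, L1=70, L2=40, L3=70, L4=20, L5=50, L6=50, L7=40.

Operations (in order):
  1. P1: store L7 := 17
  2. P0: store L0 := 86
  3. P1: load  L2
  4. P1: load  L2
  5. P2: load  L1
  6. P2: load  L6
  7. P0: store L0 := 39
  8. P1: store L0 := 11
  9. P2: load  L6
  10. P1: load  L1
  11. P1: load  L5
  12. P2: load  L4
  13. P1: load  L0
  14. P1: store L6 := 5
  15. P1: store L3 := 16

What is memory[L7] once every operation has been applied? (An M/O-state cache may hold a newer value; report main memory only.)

1. P1: store L7 := 17  bus=[BusRdX]  L7: P0=I P1=M P2=I  mem[L7]=40
2. P0: store L0 := 86  bus=[BusRdX]  L0: P0=M P1=I P2=I  mem[L0]=10
3. P1: load  L2  bus=[BusRd]  L2: P0=I P1=E P2=I  mem[L2]=40
4. P1: load  L2  bus=[-]  L2: P0=I P1=E P2=I  mem[L2]=40
5. P2: load  L1  bus=[BusRd]  L1: P0=I P1=I P2=E  mem[L1]=70
6. P2: load  L6  bus=[BusRd]  L6: P0=I P1=I P2=E  mem[L6]=50
7. P0: store L0 := 39  bus=[-]  L0: P0=M P1=I P2=I  mem[L0]=10
8. P1: store L0 := 11  bus=[BusRdX,Flush]  L0: P0=I P1=M P2=I  mem[L0]=39
9. P2: load  L6  bus=[-]  L6: P0=I P1=I P2=E  mem[L6]=50
10. P1: load  L1  bus=[BusRd]  L1: P0=I P1=S P2=S  mem[L1]=70
11. P1: load  L5  bus=[BusRd]  L5: P0=I P1=E P2=I  mem[L5]=50
12. P2: load  L4  bus=[BusRd]  L4: P0=I P1=I P2=E  mem[L4]=20
13. P1: load  L0  bus=[-]  L0: P0=I P1=M P2=I  mem[L0]=39
14. P1: store L6 := 5  bus=[BusRdX]  L6: P0=I P1=M P2=I  mem[L6]=50
15. P1: store L3 := 16  bus=[BusRdX]  L3: P0=I P1=M P2=I  mem[L3]=70

memory[L7] = 40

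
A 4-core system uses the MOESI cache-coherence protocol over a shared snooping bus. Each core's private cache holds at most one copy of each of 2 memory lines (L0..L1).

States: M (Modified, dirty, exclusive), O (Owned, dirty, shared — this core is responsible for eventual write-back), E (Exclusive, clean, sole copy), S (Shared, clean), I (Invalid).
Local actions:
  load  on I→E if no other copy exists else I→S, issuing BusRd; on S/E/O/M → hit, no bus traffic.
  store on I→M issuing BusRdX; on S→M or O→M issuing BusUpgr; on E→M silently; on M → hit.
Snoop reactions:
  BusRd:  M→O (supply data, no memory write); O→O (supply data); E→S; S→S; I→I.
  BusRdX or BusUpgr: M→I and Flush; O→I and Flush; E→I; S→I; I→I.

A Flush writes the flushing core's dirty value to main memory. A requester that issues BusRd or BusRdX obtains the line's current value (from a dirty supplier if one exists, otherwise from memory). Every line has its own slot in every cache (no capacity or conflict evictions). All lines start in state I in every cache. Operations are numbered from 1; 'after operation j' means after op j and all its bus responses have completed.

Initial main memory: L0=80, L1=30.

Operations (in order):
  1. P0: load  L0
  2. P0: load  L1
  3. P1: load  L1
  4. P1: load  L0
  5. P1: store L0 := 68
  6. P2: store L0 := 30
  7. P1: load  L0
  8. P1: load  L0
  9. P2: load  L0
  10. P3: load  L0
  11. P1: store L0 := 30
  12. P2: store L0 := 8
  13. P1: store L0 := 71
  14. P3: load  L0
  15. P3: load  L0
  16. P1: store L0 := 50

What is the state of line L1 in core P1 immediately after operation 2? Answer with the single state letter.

step 1: P0: load  L0  ⟶  EIII  (L0)  txn=BusRd  M[L0]=80
step 2: P0: load  L1  ⟶  EIII  (L1)  txn=BusRd  M[L1]=30
step 3: P1: load  L1  ⟶  SSII  (L1)  txn=BusRd  M[L1]=30
step 4: P1: load  L0  ⟶  SSII  (L0)  txn=BusRd  M[L0]=80
step 5: P1: store L0 := 68  ⟶  IMII  (L0)  txn=BusUpgr  M[L0]=80
step 6: P2: store L0 := 30  ⟶  IIMI  (L0)  txn=BusRdX+Flush  M[L0]=68
step 7: P1: load  L0  ⟶  ISOI  (L0)  txn=BusRd  M[L0]=68
step 8: P1: load  L0  ⟶  ISOI  (L0)  txn=∅  M[L0]=68
step 9: P2: load  L0  ⟶  ISOI  (L0)  txn=∅  M[L0]=68
step 10: P3: load  L0  ⟶  ISOS  (L0)  txn=BusRd  M[L0]=68
step 11: P1: store L0 := 30  ⟶  IMII  (L0)  txn=BusUpgr+Flush  M[L0]=30
step 12: P2: store L0 := 8  ⟶  IIMI  (L0)  txn=BusRdX+Flush  M[L0]=30
step 13: P1: store L0 := 71  ⟶  IMII  (L0)  txn=BusRdX+Flush  M[L0]=8
step 14: P3: load  L0  ⟶  IOIS  (L0)  txn=BusRd  M[L0]=8
step 15: P3: load  L0  ⟶  IOIS  (L0)  txn=∅  M[L0]=8
step 16: P1: store L0 := 50  ⟶  IMII  (L0)  txn=BusUpgr  M[L0]=8

state = I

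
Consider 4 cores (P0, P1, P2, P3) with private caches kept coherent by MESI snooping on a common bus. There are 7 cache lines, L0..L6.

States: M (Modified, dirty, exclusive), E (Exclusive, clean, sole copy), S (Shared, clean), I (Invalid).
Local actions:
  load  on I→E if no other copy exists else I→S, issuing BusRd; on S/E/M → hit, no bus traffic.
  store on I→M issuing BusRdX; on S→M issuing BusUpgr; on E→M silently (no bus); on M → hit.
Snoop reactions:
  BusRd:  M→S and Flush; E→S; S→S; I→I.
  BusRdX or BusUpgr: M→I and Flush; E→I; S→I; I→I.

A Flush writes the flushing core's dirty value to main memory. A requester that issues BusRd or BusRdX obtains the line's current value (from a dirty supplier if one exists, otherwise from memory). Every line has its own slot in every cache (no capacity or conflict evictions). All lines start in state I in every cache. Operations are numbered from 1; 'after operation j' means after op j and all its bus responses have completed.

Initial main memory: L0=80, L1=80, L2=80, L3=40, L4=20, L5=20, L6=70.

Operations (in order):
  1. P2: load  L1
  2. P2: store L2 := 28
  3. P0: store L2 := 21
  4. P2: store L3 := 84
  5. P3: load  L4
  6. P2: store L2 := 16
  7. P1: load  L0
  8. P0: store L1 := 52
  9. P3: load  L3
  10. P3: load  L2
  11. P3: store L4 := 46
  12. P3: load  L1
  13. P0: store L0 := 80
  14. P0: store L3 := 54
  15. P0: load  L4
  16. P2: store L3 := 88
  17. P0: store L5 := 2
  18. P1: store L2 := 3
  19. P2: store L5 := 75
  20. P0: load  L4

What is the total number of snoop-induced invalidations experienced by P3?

step 1: P2: load  L1  ⟶  IIEI  (L1)  txn=BusRd  M[L1]=80
step 2: P2: store L2 := 28  ⟶  IIMI  (L2)  txn=BusRdX  M[L2]=80
step 3: P0: store L2 := 21  ⟶  MIII  (L2)  txn=BusRdX+Flush  M[L2]=28
step 4: P2: store L3 := 84  ⟶  IIMI  (L3)  txn=BusRdX  M[L3]=40
step 5: P3: load  L4  ⟶  IIIE  (L4)  txn=BusRd  M[L4]=20
step 6: P2: store L2 := 16  ⟶  IIMI  (L2)  txn=BusRdX+Flush  M[L2]=21
step 7: P1: load  L0  ⟶  IEII  (L0)  txn=BusRd  M[L0]=80
step 8: P0: store L1 := 52  ⟶  MIII  (L1)  txn=BusRdX  M[L1]=80
step 9: P3: load  L3  ⟶  IISS  (L3)  txn=BusRd+Flush  M[L3]=84
step 10: P3: load  L2  ⟶  IISS  (L2)  txn=BusRd+Flush  M[L2]=16
step 11: P3: store L4 := 46  ⟶  IIIM  (L4)  txn=∅  M[L4]=20
step 12: P3: load  L1  ⟶  SIIS  (L1)  txn=BusRd+Flush  M[L1]=52
step 13: P0: store L0 := 80  ⟶  MIII  (L0)  txn=BusRdX  M[L0]=80
step 14: P0: store L3 := 54  ⟶  MIII  (L3)  txn=BusRdX  M[L3]=84
step 15: P0: load  L4  ⟶  SIIS  (L4)  txn=BusRd+Flush  M[L4]=46
step 16: P2: store L3 := 88  ⟶  IIMI  (L3)  txn=BusRdX+Flush  M[L3]=54
step 17: P0: store L5 := 2  ⟶  MIII  (L5)  txn=BusRdX  M[L5]=20
step 18: P1: store L2 := 3  ⟶  IMII  (L2)  txn=BusRdX  M[L2]=16
step 19: P2: store L5 := 75  ⟶  IIMI  (L5)  txn=BusRdX+Flush  M[L5]=2
step 20: P0: load  L4  ⟶  SIIS  (L4)  txn=∅  M[L4]=46

invalidations = 2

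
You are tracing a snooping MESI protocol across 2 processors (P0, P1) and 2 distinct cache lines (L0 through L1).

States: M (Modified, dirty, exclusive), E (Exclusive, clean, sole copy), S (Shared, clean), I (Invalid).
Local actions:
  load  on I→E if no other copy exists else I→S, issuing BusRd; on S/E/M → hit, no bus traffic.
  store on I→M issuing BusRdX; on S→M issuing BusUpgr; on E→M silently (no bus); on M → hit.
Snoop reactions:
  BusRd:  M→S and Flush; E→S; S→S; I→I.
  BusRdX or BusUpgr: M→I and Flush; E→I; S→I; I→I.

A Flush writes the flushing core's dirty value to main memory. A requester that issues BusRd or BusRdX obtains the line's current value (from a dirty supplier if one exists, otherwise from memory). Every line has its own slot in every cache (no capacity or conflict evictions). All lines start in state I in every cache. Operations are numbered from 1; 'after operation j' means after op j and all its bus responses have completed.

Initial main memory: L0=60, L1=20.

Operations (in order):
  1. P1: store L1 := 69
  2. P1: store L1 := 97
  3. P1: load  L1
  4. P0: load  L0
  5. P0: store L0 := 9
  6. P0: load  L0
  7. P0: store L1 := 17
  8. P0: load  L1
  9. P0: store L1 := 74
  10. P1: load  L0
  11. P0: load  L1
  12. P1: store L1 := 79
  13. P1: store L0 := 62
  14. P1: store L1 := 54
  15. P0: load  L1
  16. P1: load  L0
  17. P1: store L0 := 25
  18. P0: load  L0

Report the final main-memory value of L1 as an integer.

memory[L1] = 54

  op1 P1: store L1 := 69 → I/M on L1; bus BusRdX; mem=20
  op2 P1: store L1 := 97 → I/M on L1; bus (none); mem=20
  op3 P1: load  L1 → I/M on L1; bus (none); mem=20
  op4 P0: load  L0 → E/I on L0; bus BusRd; mem=60
  op5 P0: store L0 := 9 → M/I on L0; bus (none); mem=60
  op6 P0: load  L0 → M/I on L0; bus (none); mem=60
  op7 P0: store L1 := 17 → M/I on L1; bus BusRdX Flush; mem=97
  op8 P0: load  L1 → M/I on L1; bus (none); mem=97
  op9 P0: store L1 := 74 → M/I on L1; bus (none); mem=97
  op10 P1: load  L0 → S/S on L0; bus BusRd Flush; mem=9
  op11 P0: load  L1 → M/I on L1; bus (none); mem=97
  op12 P1: store L1 := 79 → I/M on L1; bus BusRdX Flush; mem=74
  op13 P1: store L0 := 62 → I/M on L0; bus BusUpgr; mem=9
  op14 P1: store L1 := 54 → I/M on L1; bus (none); mem=74
  op15 P0: load  L1 → S/S on L1; bus BusRd Flush; mem=54
  op16 P1: load  L0 → I/M on L0; bus (none); mem=9
  op17 P1: store L0 := 25 → I/M on L0; bus (none); mem=9
  op18 P0: load  L0 → S/S on L0; bus BusRd Flush; mem=25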